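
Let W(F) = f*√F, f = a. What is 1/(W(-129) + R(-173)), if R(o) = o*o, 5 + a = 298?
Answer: 29929/906819562 - 293*I*√129/906819562 ≈ 3.3004e-5 - 3.6698e-6*I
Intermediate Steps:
a = 293 (a = -5 + 298 = 293)
f = 293
R(o) = o²
W(F) = 293*√F
1/(W(-129) + R(-173)) = 1/(293*√(-129) + (-173)²) = 1/(293*(I*√129) + 29929) = 1/(293*I*√129 + 29929) = 1/(29929 + 293*I*√129)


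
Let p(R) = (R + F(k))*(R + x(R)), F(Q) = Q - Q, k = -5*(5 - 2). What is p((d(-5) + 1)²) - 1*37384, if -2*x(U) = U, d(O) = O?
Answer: -37256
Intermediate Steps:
k = -15 (k = -5*3 = -15)
x(U) = -U/2
F(Q) = 0
p(R) = R²/2 (p(R) = (R + 0)*(R - R/2) = R*(R/2) = R²/2)
p((d(-5) + 1)²) - 1*37384 = ((-5 + 1)²)²/2 - 1*37384 = ((-4)²)²/2 - 37384 = (½)*16² - 37384 = (½)*256 - 37384 = 128 - 37384 = -37256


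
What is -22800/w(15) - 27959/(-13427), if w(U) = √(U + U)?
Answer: 27959/13427 - 760*√30 ≈ -4160.6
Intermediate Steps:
w(U) = √2*√U (w(U) = √(2*U) = √2*√U)
-22800/w(15) - 27959/(-13427) = -22800*√30/30 - 27959/(-13427) = -22800*√30/30 - 27959*(-1/13427) = -760*√30 + 27959/13427 = 27959/13427 - 760*√30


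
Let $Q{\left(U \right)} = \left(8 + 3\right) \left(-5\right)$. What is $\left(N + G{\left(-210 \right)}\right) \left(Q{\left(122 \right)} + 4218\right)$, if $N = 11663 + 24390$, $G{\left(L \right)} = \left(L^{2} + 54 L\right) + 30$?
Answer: $286593409$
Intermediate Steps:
$G{\left(L \right)} = 30 + L^{2} + 54 L$
$Q{\left(U \right)} = -55$ ($Q{\left(U \right)} = 11 \left(-5\right) = -55$)
$N = 36053$
$\left(N + G{\left(-210 \right)}\right) \left(Q{\left(122 \right)} + 4218\right) = \left(36053 + \left(30 + \left(-210\right)^{2} + 54 \left(-210\right)\right)\right) \left(-55 + 4218\right) = \left(36053 + \left(30 + 44100 - 11340\right)\right) 4163 = \left(36053 + 32790\right) 4163 = 68843 \cdot 4163 = 286593409$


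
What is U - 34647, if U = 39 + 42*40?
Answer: -32928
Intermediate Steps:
U = 1719 (U = 39 + 1680 = 1719)
U - 34647 = 1719 - 34647 = -32928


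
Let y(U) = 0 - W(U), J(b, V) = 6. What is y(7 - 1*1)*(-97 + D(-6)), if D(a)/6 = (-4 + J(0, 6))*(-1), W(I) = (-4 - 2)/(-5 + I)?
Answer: -654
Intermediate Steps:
W(I) = -6/(-5 + I)
y(U) = 6/(-5 + U) (y(U) = 0 - (-6)/(-5 + U) = 0 + 6/(-5 + U) = 6/(-5 + U))
D(a) = -12 (D(a) = 6*((-4 + 6)*(-1)) = 6*(2*(-1)) = 6*(-2) = -12)
y(7 - 1*1)*(-97 + D(-6)) = (6/(-5 + (7 - 1*1)))*(-97 - 12) = (6/(-5 + (7 - 1)))*(-109) = (6/(-5 + 6))*(-109) = (6/1)*(-109) = (6*1)*(-109) = 6*(-109) = -654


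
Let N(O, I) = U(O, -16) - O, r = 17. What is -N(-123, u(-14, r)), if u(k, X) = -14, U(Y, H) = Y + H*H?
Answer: -256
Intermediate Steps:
U(Y, H) = Y + H²
N(O, I) = 256 (N(O, I) = (O + (-16)²) - O = (O + 256) - O = (256 + O) - O = 256)
-N(-123, u(-14, r)) = -1*256 = -256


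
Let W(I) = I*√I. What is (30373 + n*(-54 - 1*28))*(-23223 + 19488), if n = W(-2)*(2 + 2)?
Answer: -113443155 - 2450160*I*√2 ≈ -1.1344e+8 - 3.465e+6*I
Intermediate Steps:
W(I) = I^(3/2)
n = -8*I*√2 (n = (-2)^(3/2)*(2 + 2) = -2*I*√2*4 = -8*I*√2 ≈ -11.314*I)
(30373 + n*(-54 - 1*28))*(-23223 + 19488) = (30373 + (-8*I*√2)*(-54 - 1*28))*(-23223 + 19488) = (30373 + (-8*I*√2)*(-54 - 28))*(-3735) = (30373 - 8*I*√2*(-82))*(-3735) = (30373 + 656*I*√2)*(-3735) = -113443155 - 2450160*I*√2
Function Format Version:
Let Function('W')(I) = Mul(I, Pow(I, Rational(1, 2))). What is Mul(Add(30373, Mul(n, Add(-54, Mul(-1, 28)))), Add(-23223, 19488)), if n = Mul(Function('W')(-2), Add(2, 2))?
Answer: Add(-113443155, Mul(-2450160, I, Pow(2, Rational(1, 2)))) ≈ Add(-1.1344e+8, Mul(-3.4650e+6, I))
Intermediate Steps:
Function('W')(I) = Pow(I, Rational(3, 2))
n = Mul(-8, I, Pow(2, Rational(1, 2))) (n = Mul(Pow(-2, Rational(3, 2)), Add(2, 2)) = Mul(Mul(-2, I, Pow(2, Rational(1, 2))), 4) = Mul(-8, I, Pow(2, Rational(1, 2))) ≈ Mul(-11.314, I))
Mul(Add(30373, Mul(n, Add(-54, Mul(-1, 28)))), Add(-23223, 19488)) = Mul(Add(30373, Mul(Mul(-8, I, Pow(2, Rational(1, 2))), Add(-54, Mul(-1, 28)))), Add(-23223, 19488)) = Mul(Add(30373, Mul(Mul(-8, I, Pow(2, Rational(1, 2))), Add(-54, -28))), -3735) = Mul(Add(30373, Mul(Mul(-8, I, Pow(2, Rational(1, 2))), -82)), -3735) = Mul(Add(30373, Mul(656, I, Pow(2, Rational(1, 2)))), -3735) = Add(-113443155, Mul(-2450160, I, Pow(2, Rational(1, 2))))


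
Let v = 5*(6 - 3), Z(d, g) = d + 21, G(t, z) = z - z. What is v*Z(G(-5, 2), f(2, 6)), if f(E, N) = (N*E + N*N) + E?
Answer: 315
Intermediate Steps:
G(t, z) = 0
f(E, N) = E + N**2 + E*N (f(E, N) = (E*N + N**2) + E = (N**2 + E*N) + E = E + N**2 + E*N)
Z(d, g) = 21 + d
v = 15 (v = 5*3 = 15)
v*Z(G(-5, 2), f(2, 6)) = 15*(21 + 0) = 15*21 = 315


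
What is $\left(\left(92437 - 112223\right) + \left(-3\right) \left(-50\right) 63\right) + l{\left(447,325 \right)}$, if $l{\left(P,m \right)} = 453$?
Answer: $-9883$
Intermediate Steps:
$\left(\left(92437 - 112223\right) + \left(-3\right) \left(-50\right) 63\right) + l{\left(447,325 \right)} = \left(\left(92437 - 112223\right) + \left(-3\right) \left(-50\right) 63\right) + 453 = \left(\left(92437 - 112223\right) + 150 \cdot 63\right) + 453 = \left(-19786 + 9450\right) + 453 = -10336 + 453 = -9883$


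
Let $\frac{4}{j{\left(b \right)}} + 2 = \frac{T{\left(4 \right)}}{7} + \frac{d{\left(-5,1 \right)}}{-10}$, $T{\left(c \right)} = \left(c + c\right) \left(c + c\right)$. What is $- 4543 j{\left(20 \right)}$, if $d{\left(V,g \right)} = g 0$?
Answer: $- \frac{63602}{25} \approx -2544.1$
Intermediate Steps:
$T{\left(c \right)} = 4 c^{2}$ ($T{\left(c \right)} = 2 c 2 c = 4 c^{2}$)
$d{\left(V,g \right)} = 0$
$j{\left(b \right)} = \frac{14}{25}$ ($j{\left(b \right)} = \frac{4}{-2 + \left(\frac{4 \cdot 4^{2}}{7} + \frac{0}{-10}\right)} = \frac{4}{-2 + \left(4 \cdot 16 \cdot \frac{1}{7} + 0 \left(- \frac{1}{10}\right)\right)} = \frac{4}{-2 + \left(64 \cdot \frac{1}{7} + 0\right)} = \frac{4}{-2 + \left(\frac{64}{7} + 0\right)} = \frac{4}{-2 + \frac{64}{7}} = \frac{4}{\frac{50}{7}} = 4 \cdot \frac{7}{50} = \frac{14}{25}$)
$- 4543 j{\left(20 \right)} = \left(-4543\right) \frac{14}{25} = - \frac{63602}{25}$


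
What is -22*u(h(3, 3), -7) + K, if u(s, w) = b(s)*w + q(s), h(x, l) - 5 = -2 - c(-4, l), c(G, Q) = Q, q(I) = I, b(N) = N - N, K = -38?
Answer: -38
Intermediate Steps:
b(N) = 0
h(x, l) = 3 - l (h(x, l) = 5 + (-2 - l) = 3 - l)
u(s, w) = s (u(s, w) = 0*w + s = 0 + s = s)
-22*u(h(3, 3), -7) + K = -22*(3 - 1*3) - 38 = -22*(3 - 3) - 38 = -22*0 - 38 = 0 - 38 = -38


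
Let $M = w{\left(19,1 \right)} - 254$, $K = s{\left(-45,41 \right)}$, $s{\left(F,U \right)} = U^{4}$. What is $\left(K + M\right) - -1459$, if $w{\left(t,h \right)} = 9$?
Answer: $2826975$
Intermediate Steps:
$K = 2825761$ ($K = 41^{4} = 2825761$)
$M = -245$ ($M = 9 - 254 = -245$)
$\left(K + M\right) - -1459 = \left(2825761 - 245\right) - -1459 = 2825516 + 1459 = 2826975$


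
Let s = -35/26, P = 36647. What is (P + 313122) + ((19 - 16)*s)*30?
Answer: 4545422/13 ≈ 3.4965e+5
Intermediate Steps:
s = -35/26 (s = -35*1/26 = -35/26 ≈ -1.3462)
(P + 313122) + ((19 - 16)*s)*30 = (36647 + 313122) + ((19 - 16)*(-35/26))*30 = 349769 + (3*(-35/26))*30 = 349769 - 105/26*30 = 349769 - 1575/13 = 4545422/13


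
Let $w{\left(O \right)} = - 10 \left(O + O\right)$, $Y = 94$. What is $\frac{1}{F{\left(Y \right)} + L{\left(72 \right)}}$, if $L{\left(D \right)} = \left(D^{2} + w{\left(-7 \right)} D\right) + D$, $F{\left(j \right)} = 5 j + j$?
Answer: $\frac{1}{15900} \approx 6.2893 \cdot 10^{-5}$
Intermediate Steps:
$w{\left(O \right)} = - 20 O$ ($w{\left(O \right)} = - 10 \cdot 2 O = - 20 O$)
$F{\left(j \right)} = 6 j$
$L{\left(D \right)} = D^{2} + 141 D$ ($L{\left(D \right)} = \left(D^{2} + \left(-20\right) \left(-7\right) D\right) + D = \left(D^{2} + 140 D\right) + D = D^{2} + 141 D$)
$\frac{1}{F{\left(Y \right)} + L{\left(72 \right)}} = \frac{1}{6 \cdot 94 + 72 \left(141 + 72\right)} = \frac{1}{564 + 72 \cdot 213} = \frac{1}{564 + 15336} = \frac{1}{15900}$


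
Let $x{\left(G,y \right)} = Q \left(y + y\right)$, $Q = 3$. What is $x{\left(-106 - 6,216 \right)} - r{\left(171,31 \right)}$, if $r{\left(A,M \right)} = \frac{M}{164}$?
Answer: $\frac{212513}{164} \approx 1295.8$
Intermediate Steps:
$r{\left(A,M \right)} = \frac{M}{164}$ ($r{\left(A,M \right)} = M \frac{1}{164} = \frac{M}{164}$)
$x{\left(G,y \right)} = 6 y$ ($x{\left(G,y \right)} = 3 \left(y + y\right) = 3 \cdot 2 y = 6 y$)
$x{\left(-106 - 6,216 \right)} - r{\left(171,31 \right)} = 6 \cdot 216 - \frac{1}{164} \cdot 31 = 1296 - \frac{31}{164} = \frac{212513}{164}$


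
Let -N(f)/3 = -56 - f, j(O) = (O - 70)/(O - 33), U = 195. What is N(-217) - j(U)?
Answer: -78371/162 ≈ -483.77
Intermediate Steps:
j(O) = (-70 + O)/(-33 + O)
N(f) = 168 + 3*f (N(f) = -3*(-56 - f) = 168 + 3*f)
N(-217) - j(U) = (168 + 3*(-217)) - (-70 + 195)/(-33 + 195) = (168 - 651) - 125/162 = -483 - 125/162 = -78371/162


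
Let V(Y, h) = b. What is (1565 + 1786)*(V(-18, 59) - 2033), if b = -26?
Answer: -6899709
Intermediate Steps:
V(Y, h) = -26
(1565 + 1786)*(V(-18, 59) - 2033) = (1565 + 1786)*(-26 - 2033) = 3351*(-2059) = -6899709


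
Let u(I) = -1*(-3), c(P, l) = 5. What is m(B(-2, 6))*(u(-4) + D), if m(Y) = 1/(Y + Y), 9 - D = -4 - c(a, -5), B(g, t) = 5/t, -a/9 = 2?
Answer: 63/5 ≈ 12.600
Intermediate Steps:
a = -18 (a = -9*2 = -18)
u(I) = 3
D = 18 (D = 9 - (-4 - 1*5) = 9 - (-4 - 5) = 9 - 1*(-9) = 9 + 9 = 18)
m(Y) = 1/(2*Y)
m(B(-2, 6))*(u(-4) + D) = (1/(2*((5/6))))*(3 + 18) = (1/(2*((5*(1/6)))))*21 = (1/(2*(5/6)))*21 = ((1/2)*(6/5))*21 = (3/5)*21 = 63/5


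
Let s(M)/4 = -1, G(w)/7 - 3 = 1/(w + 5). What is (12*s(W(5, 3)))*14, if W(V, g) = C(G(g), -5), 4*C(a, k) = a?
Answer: -672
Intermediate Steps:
G(w) = 21 + 7/(5 + w) (G(w) = 21 + 7/(w + 5) = 21 + 7/(5 + w))
C(a, k) = a/4
W(V, g) = 7*(16 + 3*g)/(4*(5 + g)) (W(V, g) = (7*(16 + 3*g)/(5 + g))/4 = 7*(16 + 3*g)/(4*(5 + g)))
s(M) = -4 (s(M) = 4*(-1) = -4)
(12*s(W(5, 3)))*14 = (12*(-4))*14 = -48*14 = -672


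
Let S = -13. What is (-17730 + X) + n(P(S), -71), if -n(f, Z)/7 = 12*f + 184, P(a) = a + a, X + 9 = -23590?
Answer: -40433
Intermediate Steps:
X = -23599 (X = -9 - 23590 = -23599)
P(a) = 2*a
n(f, Z) = -1288 - 84*f (n(f, Z) = -7*(12*f + 184) = -7*(184 + 12*f) = -1288 - 84*f)
(-17730 + X) + n(P(S), -71) = (-17730 - 23599) + (-1288 - 168*(-13)) = -41329 + (-1288 - 84*(-26)) = -41329 + (-1288 + 2184) = -41329 + 896 = -40433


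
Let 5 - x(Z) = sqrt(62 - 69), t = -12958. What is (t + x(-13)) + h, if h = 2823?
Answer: -10130 - I*sqrt(7) ≈ -10130.0 - 2.6458*I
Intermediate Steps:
x(Z) = 5 - I*sqrt(7) (x(Z) = 5 - sqrt(62 - 69) = 5 - sqrt(-7) = 5 - I*sqrt(7))
(t + x(-13)) + h = (-12958 + (5 - I*sqrt(7))) + 2823 = (-12953 - I*sqrt(7)) + 2823 = -10130 - I*sqrt(7)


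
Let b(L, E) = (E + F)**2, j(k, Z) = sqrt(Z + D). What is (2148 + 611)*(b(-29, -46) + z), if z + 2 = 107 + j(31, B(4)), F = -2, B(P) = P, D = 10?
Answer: 6646431 + 2759*sqrt(14) ≈ 6.6568e+6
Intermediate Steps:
j(k, Z) = sqrt(10 + Z) (j(k, Z) = sqrt(Z + 10) = sqrt(10 + Z))
b(L, E) = (-2 + E)**2 (b(L, E) = (E - 2)**2 = (-2 + E)**2)
z = 105 + sqrt(14) (z = -2 + (107 + sqrt(10 + 4)) = -2 + (107 + sqrt(14)) = 105 + sqrt(14) ≈ 108.74)
(2148 + 611)*(b(-29, -46) + z) = (2148 + 611)*((-2 - 46)**2 + (105 + sqrt(14))) = 2759*((-48)**2 + (105 + sqrt(14))) = 2759*(2304 + (105 + sqrt(14))) = 2759*(2409 + sqrt(14)) = 6646431 + 2759*sqrt(14)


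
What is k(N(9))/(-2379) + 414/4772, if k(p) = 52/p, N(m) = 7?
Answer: 255623/3056466 ≈ 0.083634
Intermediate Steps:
k(N(9))/(-2379) + 414/4772 = (52/7)/(-2379) + 414/4772 = (52*(1/7))*(-1/2379) + 414*(1/4772) = (52/7)*(-1/2379) + 207/2386 = -4/1281 + 207/2386 = 255623/3056466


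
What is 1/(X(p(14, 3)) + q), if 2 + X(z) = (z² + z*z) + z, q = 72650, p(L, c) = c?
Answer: 1/72669 ≈ 1.3761e-5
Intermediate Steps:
X(z) = -2 + z + 2*z² (X(z) = -2 + ((z² + z*z) + z) = -2 + ((z² + z²) + z) = -2 + (2*z² + z) = -2 + (z + 2*z²) = -2 + z + 2*z²)
1/(X(p(14, 3)) + q) = 1/((-2 + 3 + 2*3²) + 72650) = 1/((-2 + 3 + 2*9) + 72650) = 1/((-2 + 3 + 18) + 72650) = 1/(19 + 72650) = 1/72669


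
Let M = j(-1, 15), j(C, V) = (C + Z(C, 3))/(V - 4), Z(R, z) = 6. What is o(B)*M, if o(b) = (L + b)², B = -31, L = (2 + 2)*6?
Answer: 245/11 ≈ 22.273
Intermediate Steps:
L = 24 (L = 4*6 = 24)
o(b) = (24 + b)²
j(C, V) = (6 + C)/(-4 + V) (j(C, V) = (C + 6)/(V - 4) = (6 + C)/(-4 + V))
M = 5/11 (M = (6 - 1)/(-4 + 15) = 5/11 ≈ 0.45455)
o(B)*M = (24 - 31)²*(5/11) = (-7)²*(5/11) = 49*(5/11) = 245/11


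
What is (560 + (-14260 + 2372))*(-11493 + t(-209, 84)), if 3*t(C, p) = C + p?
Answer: 130664704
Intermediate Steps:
t(C, p) = C/3 + p/3 (t(C, p) = (C + p)/3 = C/3 + p/3)
(560 + (-14260 + 2372))*(-11493 + t(-209, 84)) = (560 + (-14260 + 2372))*(-11493 + ((1/3)*(-209) + (1/3)*84)) = (560 - 11888)*(-11493 + (-209/3 + 28)) = -11328*(-11493 - 125/3) = -11328*(-34604/3) = 130664704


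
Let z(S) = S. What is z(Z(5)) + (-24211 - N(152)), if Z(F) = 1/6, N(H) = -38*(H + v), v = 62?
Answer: -96473/6 ≈ -16079.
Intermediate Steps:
N(H) = -2356 - 38*H (N(H) = -38*(H + 62) = -38*(62 + H) = -2356 - 38*H)
Z(F) = ⅙
z(Z(5)) + (-24211 - N(152)) = ⅙ + (-24211 - (-2356 - 38*152)) = ⅙ + (-24211 - (-2356 - 5776)) = ⅙ + (-24211 - 1*(-8132)) = ⅙ + (-24211 + 8132) = ⅙ - 16079 = -96473/6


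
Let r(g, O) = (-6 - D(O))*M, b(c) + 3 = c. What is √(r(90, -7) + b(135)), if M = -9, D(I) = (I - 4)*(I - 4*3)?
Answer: √2067 ≈ 45.464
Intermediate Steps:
b(c) = -3 + c
D(I) = (-12 + I)*(-4 + I) (D(I) = (-4 + I)*(I - 12) = (-4 + I)*(-12 + I) = (-12 + I)*(-4 + I))
r(g, O) = 486 - 144*O + 9*O² (r(g, O) = (-6 - (48 + O² - 16*O))*(-9) = (-6 + (-48 - O² + 16*O))*(-9) = (-54 - O² + 16*O)*(-9) = 486 - 144*O + 9*O²)
√(r(90, -7) + b(135)) = √((486 - 144*(-7) + 9*(-7)²) + (-3 + 135)) = √((486 + 1008 + 9*49) + 132) = √((486 + 1008 + 441) + 132) = √(1935 + 132) = √2067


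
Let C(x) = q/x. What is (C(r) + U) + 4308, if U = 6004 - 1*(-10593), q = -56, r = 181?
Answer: 3783749/181 ≈ 20905.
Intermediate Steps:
U = 16597 (U = 6004 + 10593 = 16597)
C(x) = -56/x
(C(r) + U) + 4308 = (-56/181 + 16597) + 4308 = 3004001/181 + 4308 = 3783749/181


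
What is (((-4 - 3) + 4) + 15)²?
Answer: 144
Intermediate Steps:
(((-4 - 3) + 4) + 15)² = ((-7 + 4) + 15)² = (-3 + 15)² = 12² = 144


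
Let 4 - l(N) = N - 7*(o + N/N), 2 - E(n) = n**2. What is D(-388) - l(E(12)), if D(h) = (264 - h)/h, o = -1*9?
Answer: -8893/97 ≈ -91.680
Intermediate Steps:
o = -9
D(h) = (264 - h)/h
E(n) = 2 - n**2
l(N) = -52 - N (l(N) = 4 - (N - 7*(-9 + N/N)) = 4 - (N - 7*(-9 + 1)) = 4 - (N - 7*(-8)) = 4 - (N - 1*(-56)) = 4 - (N + 56) = 4 - (56 + N) = 4 + (-56 - N) = -52 - N)
D(-388) - l(E(12)) = (264 - 1*(-388))/(-388) - (-52 - (2 - 1*12**2)) = -(264 + 388)/388 - (-52 - (2 - 1*144)) = -1/388*652 - (-52 - (2 - 144)) = -163/97 - (-52 - 1*(-142)) = -163/97 - (-52 + 142) = -163/97 - 1*90 = -163/97 - 90 = -8893/97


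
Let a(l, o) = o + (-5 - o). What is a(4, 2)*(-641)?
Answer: 3205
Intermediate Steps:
a(l, o) = -5
a(4, 2)*(-641) = -5*(-641) = 3205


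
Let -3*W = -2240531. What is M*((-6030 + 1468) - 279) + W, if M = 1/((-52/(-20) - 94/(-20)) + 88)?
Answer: 2135080813/2859 ≈ 7.4679e+5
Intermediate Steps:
M = 10/953 (M = 1/((-52*(-1/20) - 94*(-1/20)) + 88) = 1/((13/5 + 47/10) + 88) = 1/(73/10 + 88) = 1/(953/10) = 10/953 ≈ 0.010493)
W = 2240531/3 (W = -1/3*(-2240531) = 2240531/3 ≈ 7.4684e+5)
M*((-6030 + 1468) - 279) + W = 10*((-6030 + 1468) - 279)/953 + 2240531/3 = 10*(-4562 - 279)/953 + 2240531/3 = (10/953)*(-4841) + 2240531/3 = -48410/953 + 2240531/3 = 2135080813/2859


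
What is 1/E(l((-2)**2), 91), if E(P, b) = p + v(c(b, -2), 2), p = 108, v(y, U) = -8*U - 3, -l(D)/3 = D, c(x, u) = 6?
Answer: 1/89 ≈ 0.011236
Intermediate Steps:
l(D) = -3*D
v(y, U) = -3 - 8*U
E(P, b) = 89 (E(P, b) = 108 + (-3 - 8*2) = 108 + (-3 - 16) = 108 - 19 = 89)
1/E(l((-2)**2), 91) = 1/89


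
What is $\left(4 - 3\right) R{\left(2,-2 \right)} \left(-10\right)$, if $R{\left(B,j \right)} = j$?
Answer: $20$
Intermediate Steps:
$\left(4 - 3\right) R{\left(2,-2 \right)} \left(-10\right) = \left(4 - 3\right) \left(-2\right) \left(-10\right) = 1 \left(-2\right) \left(-10\right) = \left(-2\right) \left(-10\right) = 20$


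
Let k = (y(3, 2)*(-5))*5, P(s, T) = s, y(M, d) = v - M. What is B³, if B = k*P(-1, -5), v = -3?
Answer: -3375000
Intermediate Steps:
y(M, d) = -3 - M
k = 150 (k = ((-3 - 1*3)*(-5))*5 = ((-3 - 3)*(-5))*5 = -6*(-5)*5 = 30*5 = 150)
B = -150 (B = 150*(-1) = -150)
B³ = (-150)³ = -3375000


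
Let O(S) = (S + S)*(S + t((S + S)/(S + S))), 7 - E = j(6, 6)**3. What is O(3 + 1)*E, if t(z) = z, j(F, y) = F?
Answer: -8360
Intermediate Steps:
E = -209 (E = 7 - 1*6**3 = 7 - 1*216 = 7 - 216 = -209)
O(S) = 2*S*(1 + S) (O(S) = (S + S)*(S + (S + S)/(S + S)) = (2*S)*(S + (2*S)/((2*S))) = (2*S)*(S + (2*S)*(1/(2*S))) = (2*S)*(S + 1) = (2*S)*(1 + S) = 2*S*(1 + S))
O(3 + 1)*E = (2*(3 + 1)*(1 + (3 + 1)))*(-209) = (2*4*(1 + 4))*(-209) = (2*4*5)*(-209) = 40*(-209) = -8360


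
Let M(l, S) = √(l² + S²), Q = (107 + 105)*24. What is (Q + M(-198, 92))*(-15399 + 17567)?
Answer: 11030784 + 4336*√11917 ≈ 1.1504e+7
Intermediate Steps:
Q = 5088 (Q = 212*24 = 5088)
M(l, S) = √(S² + l²)
(Q + M(-198, 92))*(-15399 + 17567) = (5088 + √(92² + (-198)²))*(-15399 + 17567) = (5088 + √(8464 + 39204))*2168 = (5088 + √47668)*2168 = (5088 + 2*√11917)*2168 = 11030784 + 4336*√11917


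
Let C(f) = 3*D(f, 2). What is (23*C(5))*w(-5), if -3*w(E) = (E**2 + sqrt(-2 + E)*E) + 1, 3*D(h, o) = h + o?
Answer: -4186/3 + 805*I*sqrt(7)/3 ≈ -1395.3 + 709.94*I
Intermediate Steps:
D(h, o) = h/3 + o/3 (D(h, o) = (h + o)/3 = h/3 + o/3)
w(E) = -1/3 - E**2/3 - E*sqrt(-2 + E)/3 (w(E) = -((E**2 + sqrt(-2 + E)*E) + 1)/3 = -((E**2 + E*sqrt(-2 + E)) + 1)/3 = -(1 + E**2 + E*sqrt(-2 + E))/3 = -1/3 - E**2/3 - E*sqrt(-2 + E)/3)
C(f) = 2 + f (C(f) = 3*(f/3 + (1/3)*2) = 3*(f/3 + 2/3) = 3*(2/3 + f/3) = 2 + f)
(23*C(5))*w(-5) = (23*(2 + 5))*(-1/3 - 1/3*(-5)**2 - 1/3*(-5)*sqrt(-2 - 5)) = (23*7)*(-1/3 - 1/3*25 - 1/3*(-5)*sqrt(-7)) = 161*(-1/3 - 25/3 - 1/3*(-5)*I*sqrt(7)) = 161*(-1/3 - 25/3 + 5*I*sqrt(7)/3) = 161*(-26/3 + 5*I*sqrt(7)/3) = -4186/3 + 805*I*sqrt(7)/3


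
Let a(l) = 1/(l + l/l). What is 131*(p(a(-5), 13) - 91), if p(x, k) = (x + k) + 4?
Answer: -38907/4 ≈ -9726.8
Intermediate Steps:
a(l) = 1/(1 + l) (a(l) = 1/(l + 1) = 1/(1 + l))
p(x, k) = 4 + k + x (p(x, k) = (k + x) + 4 = 4 + k + x)
131*(p(a(-5), 13) - 91) = 131*((4 + 13 + 1/(1 - 5)) - 91) = 131*((4 + 13 + 1/(-4)) - 91) = 131*((4 + 13 - 1/4) - 91) = 131*(67/4 - 91) = 131*(-297/4) = -38907/4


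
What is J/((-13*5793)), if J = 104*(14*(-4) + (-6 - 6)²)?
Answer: -704/5793 ≈ -0.12153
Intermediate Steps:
J = 9152 (J = 104*(-56 + (-12)²) = 104*(-56 + 144) = 104*88 = 9152)
J/((-13*5793)) = 9152/((-13*5793)) = 9152/(-75309) = 9152*(-1/75309) = -704/5793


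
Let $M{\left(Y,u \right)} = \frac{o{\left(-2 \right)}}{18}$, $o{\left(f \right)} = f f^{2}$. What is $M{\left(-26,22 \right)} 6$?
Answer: $- \frac{8}{3} \approx -2.6667$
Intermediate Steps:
$o{\left(f \right)} = f^{3}$
$M{\left(Y,u \right)} = - \frac{4}{9}$ ($M{\left(Y,u \right)} = \frac{\left(-2\right)^{3}}{18} = \left(-8\right) \frac{1}{18} = - \frac{4}{9}$)
$M{\left(-26,22 \right)} 6 = \left(- \frac{4}{9}\right) 6 = - \frac{8}{3}$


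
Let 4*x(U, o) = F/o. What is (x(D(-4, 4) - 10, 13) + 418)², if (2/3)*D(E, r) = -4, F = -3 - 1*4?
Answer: 472149441/2704 ≈ 1.7461e+5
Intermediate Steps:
F = -7 (F = -3 - 4 = -7)
D(E, r) = -6 (D(E, r) = (3/2)*(-4) = -6)
x(U, o) = -7/(4*o) (x(U, o) = (-7/o)/4 = -7/(4*o))
(x(D(-4, 4) - 10, 13) + 418)² = (-7/4/13 + 418)² = (-7/4*1/13 + 418)² = (-7/52 + 418)² = (21729/52)² = 472149441/2704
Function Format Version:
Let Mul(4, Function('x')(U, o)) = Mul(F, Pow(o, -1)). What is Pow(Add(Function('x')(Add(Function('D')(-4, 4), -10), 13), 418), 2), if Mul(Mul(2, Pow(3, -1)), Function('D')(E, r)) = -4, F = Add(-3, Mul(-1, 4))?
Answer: Rational(472149441, 2704) ≈ 1.7461e+5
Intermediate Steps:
F = -7 (F = Add(-3, -4) = -7)
Function('D')(E, r) = -6 (Function('D')(E, r) = Mul(Rational(3, 2), -4) = -6)
Function('x')(U, o) = Mul(Rational(-7, 4), Pow(o, -1)) (Function('x')(U, o) = Mul(Rational(1, 4), Mul(-7, Pow(o, -1))) = Mul(Rational(-7, 4), Pow(o, -1)))
Pow(Add(Function('x')(Add(Function('D')(-4, 4), -10), 13), 418), 2) = Pow(Add(Mul(Rational(-7, 4), Pow(13, -1)), 418), 2) = Pow(Add(Mul(Rational(-7, 4), Rational(1, 13)), 418), 2) = Pow(Add(Rational(-7, 52), 418), 2) = Pow(Rational(21729, 52), 2) = Rational(472149441, 2704)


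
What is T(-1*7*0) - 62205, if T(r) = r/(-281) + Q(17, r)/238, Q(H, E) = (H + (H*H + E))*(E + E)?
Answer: -62205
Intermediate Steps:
Q(H, E) = 2*E*(E + H + H²) (Q(H, E) = (H + (H² + E))*(2*E) = (H + (E + H²))*(2*E) = (E + H + H²)*(2*E) = 2*E*(E + H + H²))
T(r) = -r/281 + r*(306 + r)/119 (T(r) = r/(-281) + (2*r*(r + 17 + 17²))/238 = r*(-1/281) + (2*r*(r + 17 + 289))*(1/238) = -r/281 + (2*r*(306 + r))*(1/238) = -r/281 + r*(306 + r)/119)
T(-1*7*0) - 62205 = (-1*7*0)*(85867 + 281*(-1*7*0))/33439 - 62205 = (-7*0)*(85867 + 281*(-7*0))/33439 - 62205 = (1/33439)*0*(85867 + 281*0) - 62205 = (1/33439)*0*(85867 + 0) - 62205 = (1/33439)*0*85867 - 62205 = 0 - 62205 = -62205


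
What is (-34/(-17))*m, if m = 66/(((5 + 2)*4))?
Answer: 33/7 ≈ 4.7143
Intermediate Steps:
m = 33/14 (m = 66/((7*4)) = 66/28 = 66*(1/28) = 33/14 ≈ 2.3571)
(-34/(-17))*m = (-34/(-17))*(33/14) = -1/17*(-34)*(33/14) = 2*(33/14) = 33/7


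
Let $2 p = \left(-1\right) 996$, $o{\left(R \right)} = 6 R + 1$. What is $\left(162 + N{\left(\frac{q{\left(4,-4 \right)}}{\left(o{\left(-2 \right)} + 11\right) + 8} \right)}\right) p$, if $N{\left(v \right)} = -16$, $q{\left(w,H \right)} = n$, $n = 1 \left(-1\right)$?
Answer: $-72708$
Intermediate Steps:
$n = -1$
$o{\left(R \right)} = 1 + 6 R$
$q{\left(w,H \right)} = -1$
$p = -498$ ($p = \frac{\left(-1\right) 996}{2} = \frac{1}{2} \left(-996\right) = -498$)
$\left(162 + N{\left(\frac{q{\left(4,-4 \right)}}{\left(o{\left(-2 \right)} + 11\right) + 8} \right)}\right) p = \left(162 - 16\right) \left(-498\right) = 146 \left(-498\right) = -72708$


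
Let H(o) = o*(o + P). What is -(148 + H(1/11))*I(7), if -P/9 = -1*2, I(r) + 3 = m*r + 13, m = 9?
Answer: -1321811/121 ≈ -10924.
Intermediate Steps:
I(r) = 10 + 9*r (I(r) = -3 + (9*r + 13) = -3 + (13 + 9*r) = 10 + 9*r)
P = 18 (P = -(-9)*2 = -9*(-2) = 18)
H(o) = o*(18 + o) (H(o) = o*(o + 18) = o*(18 + o))
-(148 + H(1/11))*I(7) = -(148 + (18 + 1/11)/11)*(10 + 9*7) = -(148 + (18 + 1/11)/11)*(10 + 63) = -(148 + (1/11)*(199/11))*73 = -(148 + 199/121)*73 = -18107*73/121 = -1*1321811/121 = -1321811/121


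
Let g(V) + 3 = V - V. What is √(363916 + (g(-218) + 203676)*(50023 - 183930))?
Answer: I*√27272876495 ≈ 1.6515e+5*I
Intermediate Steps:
g(V) = -3 (g(V) = -3 + (V - V) = -3 + 0 = -3)
√(363916 + (g(-218) + 203676)*(50023 - 183930)) = √(363916 + (-3 + 203676)*(50023 - 183930)) = √(363916 + 203673*(-133907)) = √(363916 - 27273240411) = √(-27272876495) = I*√27272876495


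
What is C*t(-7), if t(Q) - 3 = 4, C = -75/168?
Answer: -25/8 ≈ -3.1250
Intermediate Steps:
C = -25/56 (C = -75*1/168 = -25/56 ≈ -0.44643)
t(Q) = 7 (t(Q) = 3 + 4 = 7)
C*t(-7) = -25/56*7 = -25/8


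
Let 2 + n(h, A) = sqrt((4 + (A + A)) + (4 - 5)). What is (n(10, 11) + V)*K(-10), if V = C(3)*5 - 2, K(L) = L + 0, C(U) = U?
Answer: -160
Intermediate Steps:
K(L) = L
n(h, A) = -2 + sqrt(3 + 2*A) (n(h, A) = -2 + sqrt((4 + (A + A)) + (4 - 5)) = -2 + sqrt((4 + 2*A) - 1) = -2 + sqrt(3 + 2*A))
V = 13 (V = 3*5 - 2 = 15 - 2 = 13)
(n(10, 11) + V)*K(-10) = ((-2 + sqrt(3 + 2*11)) + 13)*(-10) = ((-2 + sqrt(3 + 22)) + 13)*(-10) = ((-2 + sqrt(25)) + 13)*(-10) = ((-2 + 5) + 13)*(-10) = (3 + 13)*(-10) = 16*(-10) = -160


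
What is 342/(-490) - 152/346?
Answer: -48203/42385 ≈ -1.1373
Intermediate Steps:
342/(-490) - 152/346 = 342*(-1/490) - 152*1/346 = -171/245 - 76/173 = -48203/42385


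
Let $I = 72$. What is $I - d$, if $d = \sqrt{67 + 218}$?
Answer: $72 - \sqrt{285} \approx 55.118$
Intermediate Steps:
$d = \sqrt{285} \approx 16.882$
$I - d = 72 - \sqrt{285}$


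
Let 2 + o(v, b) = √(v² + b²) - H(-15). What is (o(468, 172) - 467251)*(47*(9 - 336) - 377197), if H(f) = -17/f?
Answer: 2751421291592/15 - 1570264*√15538 ≈ 1.8323e+11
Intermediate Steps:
o(v, b) = -47/15 + √(b² + v²) (o(v, b) = -2 + (√(v² + b²) - (-17)/(-15)) = -2 + (√(b² + v²) - (-17)*(-1)/15) = -2 + (√(b² + v²) - 1*17/15) = -2 + (√(b² + v²) - 17/15) = -2 + (-17/15 + √(b² + v²)) = -47/15 + √(b² + v²))
(o(468, 172) - 467251)*(47*(9 - 336) - 377197) = ((-47/15 + √(172² + 468²)) - 467251)*(47*(9 - 336) - 377197) = ((-47/15 + √(29584 + 219024)) - 467251)*(47*(-327) - 377197) = ((-47/15 + √248608) - 467251)*(-15369 - 377197) = ((-47/15 + 4*√15538) - 467251)*(-392566) = (-7008812/15 + 4*√15538)*(-392566) = 2751421291592/15 - 1570264*√15538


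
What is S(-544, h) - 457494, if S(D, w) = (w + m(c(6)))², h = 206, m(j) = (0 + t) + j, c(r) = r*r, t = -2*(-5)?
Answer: -393990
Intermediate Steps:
t = 10
c(r) = r²
m(j) = 10 + j (m(j) = (0 + 10) + j = 10 + j)
S(D, w) = (46 + w)² (S(D, w) = (w + (10 + 6²))² = (w + (10 + 36))² = (w + 46)² = (46 + w)²)
S(-544, h) - 457494 = (46 + 206)² - 457494 = 252² - 457494 = 63504 - 457494 = -393990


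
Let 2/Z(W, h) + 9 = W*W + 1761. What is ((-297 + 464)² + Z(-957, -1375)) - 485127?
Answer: -419562046036/917601 ≈ -4.5724e+5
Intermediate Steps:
Z(W, h) = 2/(1752 + W²) (Z(W, h) = 2/(-9 + (W*W + 1761)) = 2/(-9 + (W² + 1761)) = 2/(-9 + (1761 + W²)) = 2/(1752 + W²))
((-297 + 464)² + Z(-957, -1375)) - 485127 = ((-297 + 464)² + 2/(1752 + (-957)²)) - 485127 = (167² + 2/(1752 + 915849)) - 485127 = (27889 + 2/917601) - 485127 = 25590974291/917601 - 485127 = -419562046036/917601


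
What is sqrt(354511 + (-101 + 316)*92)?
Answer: sqrt(374291) ≈ 611.79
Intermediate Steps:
sqrt(354511 + (-101 + 316)*92) = sqrt(354511 + 215*92) = sqrt(354511 + 19780) = sqrt(374291)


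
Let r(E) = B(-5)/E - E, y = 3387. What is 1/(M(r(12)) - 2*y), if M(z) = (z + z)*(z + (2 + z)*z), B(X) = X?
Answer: -864/8361449 ≈ -0.00010333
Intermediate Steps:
r(E) = -E - 5/E (r(E) = -5/E - E = -E - 5/E)
M(z) = 2*z*(z + z*(2 + z)) (M(z) = (2*z)*(z + z*(2 + z)) = 2*z*(z + z*(2 + z)))
1/(M(r(12)) - 2*y) = 1/(2*(-1*12 - 5/12)**2*(3 + (-1*12 - 5/12)) - 2*3387) = 1/(2*(-12 - 5*1/12)**2*(3 + (-12 - 5*1/12)) - 6774) = 1/(2*(-12 - 5/12)**2*(3 + (-12 - 5/12)) - 6774) = 1/(2*(-149/12)**2*(3 - 149/12) - 6774) = 1/(2*(22201/144)*(-113/12) - 6774) = 1/(-2508713/864 - 6774) = 1/(-8361449/864) = -864/8361449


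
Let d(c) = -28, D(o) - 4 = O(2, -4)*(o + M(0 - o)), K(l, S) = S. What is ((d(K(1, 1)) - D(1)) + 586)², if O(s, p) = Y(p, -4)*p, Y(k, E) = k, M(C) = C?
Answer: 306916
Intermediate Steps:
O(s, p) = p² (O(s, p) = p*p = p²)
D(o) = 4 (D(o) = 4 + (-4)²*(o + (0 - o)) = 4 + 16*(o - o) = 4 + 16*0 = 4 + 0 = 4)
((d(K(1, 1)) - D(1)) + 586)² = ((-28 - 1*4) + 586)² = ((-28 - 4) + 586)² = (-32 + 586)² = 554² = 306916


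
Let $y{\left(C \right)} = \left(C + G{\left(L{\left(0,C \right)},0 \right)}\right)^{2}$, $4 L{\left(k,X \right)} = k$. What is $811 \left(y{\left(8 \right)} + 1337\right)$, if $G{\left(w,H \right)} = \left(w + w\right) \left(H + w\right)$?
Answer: $1136211$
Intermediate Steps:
$L{\left(k,X \right)} = \frac{k}{4}$
$G{\left(w,H \right)} = 2 w \left(H + w\right)$
$y{\left(C \right)} = C^{2}$ ($y{\left(C \right)} = \left(C + 2 \cdot \frac{1}{4} \cdot 0 \left(0 + \frac{1}{4} \cdot 0\right)\right)^{2} = \left(C + 2 \cdot 0 \left(0 + 0\right)\right)^{2} = \left(C + 2 \cdot 0 \cdot 0\right)^{2} = \left(C + 0\right)^{2} = C^{2}$)
$811 \left(y{\left(8 \right)} + 1337\right) = 811 \left(8^{2} + 1337\right) = 811 \left(64 + 1337\right) = 811 \cdot 1401 = 1136211$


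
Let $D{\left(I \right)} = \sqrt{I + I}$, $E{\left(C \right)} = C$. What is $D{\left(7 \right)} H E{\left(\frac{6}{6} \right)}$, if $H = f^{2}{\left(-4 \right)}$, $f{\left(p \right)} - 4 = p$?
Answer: $0$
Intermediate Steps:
$f{\left(p \right)} = 4 + p$
$D{\left(I \right)} = \sqrt{2} \sqrt{I}$ ($D{\left(I \right)} = \sqrt{2 I} = \sqrt{2} \sqrt{I}$)
$H = 0$ ($H = \left(4 - 4\right)^{2} = 0^{2} = 0$)
$D{\left(7 \right)} H E{\left(\frac{6}{6} \right)} = \sqrt{2} \sqrt{7} \cdot 0 \cdot \frac{6}{6} = \sqrt{14} \cdot 0 \cdot 6 \cdot \frac{1}{6} = 0 \cdot 1 = 0$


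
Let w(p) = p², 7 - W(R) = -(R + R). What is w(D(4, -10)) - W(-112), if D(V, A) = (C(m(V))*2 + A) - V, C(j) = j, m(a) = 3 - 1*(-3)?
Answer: 221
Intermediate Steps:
m(a) = 6 (m(a) = 3 + 3 = 6)
W(R) = 7 + 2*R (W(R) = 7 - (-1)*(R + R) = 7 - (-1)*2*R = 7 - (-2)*R = 7 + 2*R)
D(V, A) = 12 + A - V (D(V, A) = (6*2 + A) - V = (12 + A) - V = 12 + A - V)
w(D(4, -10)) - W(-112) = (12 - 10 - 1*4)² - (7 + 2*(-112)) = (12 - 10 - 4)² - (7 - 224) = (-2)² - 1*(-217) = 4 + 217 = 221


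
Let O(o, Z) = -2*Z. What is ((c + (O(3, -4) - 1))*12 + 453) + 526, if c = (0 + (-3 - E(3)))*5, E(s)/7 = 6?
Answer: -1637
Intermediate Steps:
E(s) = 42 (E(s) = 7*6 = 42)
c = -225 (c = (0 + (-3 - 1*42))*5 = (0 + (-3 - 42))*5 = (0 - 45)*5 = -45*5 = -225)
((c + (O(3, -4) - 1))*12 + 453) + 526 = ((-225 + (-2*(-4) - 1))*12 + 453) + 526 = ((-225 + (8 - 1))*12 + 453) + 526 = ((-225 + 7)*12 + 453) + 526 = (-218*12 + 453) + 526 = (-2616 + 453) + 526 = -2163 + 526 = -1637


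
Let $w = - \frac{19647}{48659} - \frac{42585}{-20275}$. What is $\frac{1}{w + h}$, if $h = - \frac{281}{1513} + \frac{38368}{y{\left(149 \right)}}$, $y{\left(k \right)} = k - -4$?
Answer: $\frac{158047108245}{39872459358673} \approx 0.0039638$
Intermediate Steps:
$y{\left(k \right)} = 4 + k$ ($y{\left(k \right)} = k + 4 = 4 + k$)
$w = \frac{334760118}{197312245}$ ($w = \left(-19647\right) \frac{1}{48659} - - \frac{8517}{4055} = - \frac{19647}{48659} + \frac{8517}{4055} = \frac{334760118}{197312245} \approx 1.6966$)
$h = \frac{200719}{801}$ ($h = - \frac{281}{1513} + \frac{38368}{4 + 149} = \left(-281\right) \frac{1}{1513} + \frac{38368}{153} = - \frac{281}{1513} + 38368 \cdot \frac{1}{153} = - \frac{281}{1513} + \frac{38368}{153} = \frac{200719}{801} \approx 250.59$)
$\frac{1}{w + h} = \frac{1}{\frac{334760118}{197312245} + \frac{200719}{801}} = \frac{1}{\frac{39872459358673}{158047108245}} = \frac{158047108245}{39872459358673}$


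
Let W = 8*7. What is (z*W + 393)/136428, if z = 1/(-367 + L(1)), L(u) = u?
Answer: 71891/24966324 ≈ 0.0028795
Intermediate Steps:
z = -1/366 (z = 1/(-367 + 1) = 1/(-366) = -1/366 ≈ -0.0027322)
W = 56
(z*W + 393)/136428 = (-1/366*56 + 393)/136428 = (-28/183 + 393)*(1/136428) = (71891/183)*(1/136428) = 71891/24966324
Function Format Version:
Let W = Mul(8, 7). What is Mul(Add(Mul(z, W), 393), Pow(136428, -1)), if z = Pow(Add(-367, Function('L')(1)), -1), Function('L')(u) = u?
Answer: Rational(71891, 24966324) ≈ 0.0028795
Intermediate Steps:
z = Rational(-1, 366) (z = Pow(Add(-367, 1), -1) = Pow(-366, -1) = Rational(-1, 366) ≈ -0.0027322)
W = 56
Mul(Add(Mul(z, W), 393), Pow(136428, -1)) = Mul(Add(Mul(Rational(-1, 366), 56), 393), Pow(136428, -1)) = Mul(Add(Rational(-28, 183), 393), Rational(1, 136428)) = Mul(Rational(71891, 183), Rational(1, 136428)) = Rational(71891, 24966324)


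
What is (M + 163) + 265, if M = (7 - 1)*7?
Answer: 470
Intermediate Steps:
M = 42 (M = 6*7 = 42)
(M + 163) + 265 = (42 + 163) + 265 = 205 + 265 = 470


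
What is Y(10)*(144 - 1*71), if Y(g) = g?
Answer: 730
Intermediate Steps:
Y(10)*(144 - 1*71) = 10*(144 - 1*71) = 10*(144 - 71) = 10*73 = 730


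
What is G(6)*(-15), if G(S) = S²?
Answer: -540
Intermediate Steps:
G(6)*(-15) = 6²*(-15) = 36*(-15) = -540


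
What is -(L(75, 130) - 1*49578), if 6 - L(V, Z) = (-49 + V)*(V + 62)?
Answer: 53134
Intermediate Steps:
L(V, Z) = 6 - (-49 + V)*(62 + V) (L(V, Z) = 6 - (-49 + V)*(V + 62) = 6 - (-49 + V)*(62 + V))
-(L(75, 130) - 1*49578) = -((3044 - 1*75**2 - 13*75) - 1*49578) = -((3044 - 1*5625 - 975) - 49578) = -((3044 - 5625 - 975) - 49578) = -(-3556 - 49578) = -1*(-53134) = 53134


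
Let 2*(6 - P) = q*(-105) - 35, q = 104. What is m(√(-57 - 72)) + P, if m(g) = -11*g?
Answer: 10967/2 - 11*I*√129 ≈ 5483.5 - 124.94*I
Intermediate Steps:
P = 10967/2 (P = 6 - (104*(-105) - 35)/2 = 6 - (-10920 - 35)/2 = 6 - ½*(-10955) = 6 + 10955/2 = 10967/2 ≈ 5483.5)
m(√(-57 - 72)) + P = -11*√(-57 - 72) + 10967/2 = -11*I*√129 + 10967/2 = 10967/2 - 11*I*√129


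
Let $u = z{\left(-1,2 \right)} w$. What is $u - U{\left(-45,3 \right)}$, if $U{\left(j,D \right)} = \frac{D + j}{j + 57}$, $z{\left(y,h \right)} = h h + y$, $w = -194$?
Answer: $- \frac{1157}{2} \approx -578.5$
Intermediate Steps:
$z{\left(y,h \right)} = y + h^{2}$ ($z{\left(y,h \right)} = h^{2} + y = y + h^{2}$)
$U{\left(j,D \right)} = \frac{D + j}{57 + j}$
$u = -582$ ($u = \left(-1 + 2^{2}\right) \left(-194\right) = \left(-1 + 4\right) \left(-194\right) = 3 \left(-194\right) = -582$)
$u - U{\left(-45,3 \right)} = -582 - \frac{3 - 45}{57 - 45} = -582 - \frac{1}{12} \left(-42\right) = -582 - - \frac{7}{2} = -582 + \frac{7}{2} = - \frac{1157}{2}$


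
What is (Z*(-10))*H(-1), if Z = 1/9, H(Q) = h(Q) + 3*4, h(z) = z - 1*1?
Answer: -100/9 ≈ -11.111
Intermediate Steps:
h(z) = -1 + z (h(z) = z - 1 = -1 + z)
H(Q) = 11 + Q (H(Q) = (-1 + Q) + 3*4 = (-1 + Q) + 12 = 11 + Q)
Z = ⅑ ≈ 0.11111
(Z*(-10))*H(-1) = ((⅑)*(-10))*(11 - 1) = -10/9*10 = -100/9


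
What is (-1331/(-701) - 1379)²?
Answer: 931896761104/491401 ≈ 1.8964e+6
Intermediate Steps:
(-1331/(-701) - 1379)² = (-1331*(-1/701) - 1379)² = (1331/701 - 1379)² = (-965348/701)² = 931896761104/491401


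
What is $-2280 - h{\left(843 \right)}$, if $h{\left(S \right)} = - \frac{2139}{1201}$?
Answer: $- \frac{2736141}{1201} \approx -2278.2$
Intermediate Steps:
$h{\left(S \right)} = - \frac{2139}{1201}$ ($h{\left(S \right)} = \left(-2139\right) \frac{1}{1201} = - \frac{2139}{1201}$)
$-2280 - h{\left(843 \right)} = -2280 - - \frac{2139}{1201} = -2280 + \frac{2139}{1201} = - \frac{2736141}{1201}$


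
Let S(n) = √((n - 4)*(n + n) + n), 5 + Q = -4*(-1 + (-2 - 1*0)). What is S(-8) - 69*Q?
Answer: -483 + 2*√46 ≈ -469.44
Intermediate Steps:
Q = 7 (Q = -5 - 4*(-1 + (-2 - 1*0)) = -5 - 4*(-1 + (-2 + 0)) = -5 - 4*(-1 - 2) = -5 - 4*(-3) = -5 + 12 = 7)
S(n) = √(n + 2*n*(-4 + n)) (S(n) = √((-4 + n)*(2*n) + n) = √(2*n*(-4 + n) + n) = √(n + 2*n*(-4 + n)))
S(-8) - 69*Q = √(-8*(-7 + 2*(-8))) - 69*7 = √(-8*(-7 - 16)) - 483 = √(-8*(-23)) - 483 = √184 - 483 = 2*√46 - 483 = -483 + 2*√46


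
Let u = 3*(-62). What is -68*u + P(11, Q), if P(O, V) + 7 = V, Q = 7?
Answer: 12648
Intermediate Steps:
u = -186
P(O, V) = -7 + V
-68*u + P(11, Q) = -68*(-186) + (-7 + 7) = 12648 + 0 = 12648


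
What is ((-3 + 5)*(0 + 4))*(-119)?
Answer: -952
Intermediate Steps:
((-3 + 5)*(0 + 4))*(-119) = (2*4)*(-119) = 8*(-119) = -952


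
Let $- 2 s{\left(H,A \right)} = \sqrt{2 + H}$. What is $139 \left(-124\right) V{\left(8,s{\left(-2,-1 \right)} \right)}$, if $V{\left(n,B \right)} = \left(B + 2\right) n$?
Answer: $-275776$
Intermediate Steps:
$s{\left(H,A \right)} = - \frac{\sqrt{2 + H}}{2}$
$V{\left(n,B \right)} = n \left(2 + B\right)$ ($V{\left(n,B \right)} = \left(2 + B\right) n = n \left(2 + B\right)$)
$139 \left(-124\right) V{\left(8,s{\left(-2,-1 \right)} \right)} = 139 \left(-124\right) 8 \left(2 - \frac{\sqrt{2 - 2}}{2}\right) = - 17236 \cdot 8 \left(2 - \frac{\sqrt{0}}{2}\right) = - 17236 \cdot 8 \left(2 - 0\right) = - 17236 \cdot 8 \left(2 + 0\right) = - 17236 \cdot 8 \cdot 2 = \left(-17236\right) 16 = -275776$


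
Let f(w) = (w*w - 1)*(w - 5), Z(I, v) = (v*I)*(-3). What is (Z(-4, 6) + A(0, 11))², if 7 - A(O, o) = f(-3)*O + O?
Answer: 6241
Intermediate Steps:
Z(I, v) = -3*I*v (Z(I, v) = (I*v)*(-3) = -3*I*v)
f(w) = (-1 + w²)*(-5 + w) (f(w) = (w² - 1)*(-5 + w) = (-1 + w²)*(-5 + w))
A(O, o) = 7 + 63*O (A(O, o) = 7 - ((5 + (-3)³ - 1*(-3) - 5*(-3)²)*O + O) = 7 - ((5 - 27 + 3 - 5*9)*O + O) = 7 - ((5 - 27 + 3 - 45)*O + O) = 7 - (-64*O + O) = 7 - (-63)*O = 7 + 63*O)
(Z(-4, 6) + A(0, 11))² = (-3*(-4)*6 + (7 + 63*0))² = (72 + (7 + 0))² = (72 + 7)² = 79² = 6241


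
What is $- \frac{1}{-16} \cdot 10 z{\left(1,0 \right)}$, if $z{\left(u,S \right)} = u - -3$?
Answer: $\frac{5}{2} \approx 2.5$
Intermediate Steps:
$z{\left(u,S \right)} = 3 + u$ ($z{\left(u,S \right)} = u + 3 = 3 + u$)
$- \frac{1}{-16} \cdot 10 z{\left(1,0 \right)} = - \frac{1}{-16} \cdot 10 \left(3 + 1\right) = \left(-1\right) \left(- \frac{1}{16}\right) 10 \cdot 4 = \frac{1}{16} \cdot 10 \cdot 4 = \frac{5}{8} \cdot 4 = \frac{5}{2}$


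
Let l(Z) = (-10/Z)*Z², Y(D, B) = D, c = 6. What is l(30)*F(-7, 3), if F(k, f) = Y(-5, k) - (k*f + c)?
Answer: -3000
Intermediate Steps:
F(k, f) = -11 - f*k (F(k, f) = -5 - (k*f + 6) = -5 - (f*k + 6) = -5 - (6 + f*k) = -5 + (-6 - f*k) = -11 - f*k)
l(Z) = -10*Z
l(30)*F(-7, 3) = (-10*30)*(-11 - 1*3*(-7)) = -300*(-11 + 21) = -300*10 = -3000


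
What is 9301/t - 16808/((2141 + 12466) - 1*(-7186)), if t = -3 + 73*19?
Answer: 179434421/30161512 ≈ 5.9491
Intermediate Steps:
t = 1384 (t = -3 + 1387 = 1384)
9301/t - 16808/((2141 + 12466) - 1*(-7186)) = 9301/1384 - 16808/((2141 + 12466) - 1*(-7186)) = 9301*(1/1384) - 16808/(14607 + 7186) = 9301/1384 - 16808/21793 = 179434421/30161512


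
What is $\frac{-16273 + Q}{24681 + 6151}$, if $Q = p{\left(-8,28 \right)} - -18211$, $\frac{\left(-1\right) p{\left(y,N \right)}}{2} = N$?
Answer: $\frac{941}{15416} \approx 0.06104$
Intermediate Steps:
$p{\left(y,N \right)} = - 2 N$
$Q = 18155$ ($Q = \left(-2\right) 28 - -18211 = -56 + 18211 = 18155$)
$\frac{-16273 + Q}{24681 + 6151} = \frac{-16273 + 18155}{24681 + 6151} = \frac{1882}{30832} = 1882 \cdot \frac{1}{30832} = \frac{941}{15416}$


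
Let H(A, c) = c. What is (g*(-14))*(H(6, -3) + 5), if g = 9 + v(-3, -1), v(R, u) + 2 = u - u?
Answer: -196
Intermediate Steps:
v(R, u) = -2 (v(R, u) = -2 + (u - u) = -2 + 0 = -2)
g = 7 (g = 9 - 2 = 7)
(g*(-14))*(H(6, -3) + 5) = (7*(-14))*(-3 + 5) = -98*2 = -196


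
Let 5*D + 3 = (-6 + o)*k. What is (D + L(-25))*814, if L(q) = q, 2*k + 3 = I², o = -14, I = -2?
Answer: -112332/5 ≈ -22466.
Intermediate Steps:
k = ½ (k = -3/2 + (½)*(-2)² = -3/2 + (½)*4 = -3/2 + 2 = ½ ≈ 0.50000)
D = -13/5 (D = -⅗ + ((-6 - 14)*(½))/5 = -⅗ + (-20*½)/5 = -⅗ + (⅕)*(-10) = -⅗ - 2 = -13/5 ≈ -2.6000)
(D + L(-25))*814 = (-13/5 - 25)*814 = -138/5*814 = -112332/5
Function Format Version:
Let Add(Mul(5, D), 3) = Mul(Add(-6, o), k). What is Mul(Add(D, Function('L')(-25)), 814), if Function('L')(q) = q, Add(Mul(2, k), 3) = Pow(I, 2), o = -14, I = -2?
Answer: Rational(-112332, 5) ≈ -22466.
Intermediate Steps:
k = Rational(1, 2) (k = Add(Rational(-3, 2), Mul(Rational(1, 2), Pow(-2, 2))) = Add(Rational(-3, 2), Mul(Rational(1, 2), 4)) = Add(Rational(-3, 2), 2) = Rational(1, 2) ≈ 0.50000)
D = Rational(-13, 5) (D = Add(Rational(-3, 5), Mul(Rational(1, 5), Mul(Add(-6, -14), Rational(1, 2)))) = Add(Rational(-3, 5), Mul(Rational(1, 5), Mul(-20, Rational(1, 2)))) = Add(Rational(-3, 5), Mul(Rational(1, 5), -10)) = Add(Rational(-3, 5), -2) = Rational(-13, 5) ≈ -2.6000)
Mul(Add(D, Function('L')(-25)), 814) = Mul(Add(Rational(-13, 5), -25), 814) = Mul(Rational(-138, 5), 814) = Rational(-112332, 5)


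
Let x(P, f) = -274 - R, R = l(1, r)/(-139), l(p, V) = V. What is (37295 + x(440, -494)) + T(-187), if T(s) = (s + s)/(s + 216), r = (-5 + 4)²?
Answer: 149179694/4031 ≈ 37008.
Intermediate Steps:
r = 1 (r = (-1)² = 1)
R = -1/139 (R = 1/(-139) = 1*(-1/139) = -1/139 ≈ -0.0071942)
T(s) = 2*s/(216 + s) (T(s) = (2*s)/(216 + s) = 2*s/(216 + s))
x(P, f) = -38085/139 (x(P, f) = -274 - 1*(-1/139) = -274 + 1/139 = -38085/139)
(37295 + x(440, -494)) + T(-187) = (37295 - 38085/139) + 2*(-187)/(216 - 187) = 5145920/139 + 2*(-187)/29 = 5145920/139 + 2*(-187)*(1/29) = 5145920/139 - 374/29 = 149179694/4031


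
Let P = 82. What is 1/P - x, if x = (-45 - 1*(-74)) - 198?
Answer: 13859/82 ≈ 169.01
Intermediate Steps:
x = -169 (x = (-45 + 74) - 198 = 29 - 198 = -169)
1/P - x = 1/82 - 1*(-169) = 1/82 + 169 = 13859/82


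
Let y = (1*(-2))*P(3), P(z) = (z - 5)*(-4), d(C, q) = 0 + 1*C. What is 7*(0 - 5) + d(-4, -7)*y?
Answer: 29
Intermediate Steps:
d(C, q) = C (d(C, q) = 0 + C = C)
P(z) = 20 - 4*z (P(z) = (-5 + z)*(-4) = 20 - 4*z)
y = -16 (y = (1*(-2))*(20 - 4*3) = -2*(20 - 12) = -2*8 = -16)
7*(0 - 5) + d(-4, -7)*y = 7*(0 - 5) - 4*(-16) = 7*(-5) + 64 = -35 + 64 = 29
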